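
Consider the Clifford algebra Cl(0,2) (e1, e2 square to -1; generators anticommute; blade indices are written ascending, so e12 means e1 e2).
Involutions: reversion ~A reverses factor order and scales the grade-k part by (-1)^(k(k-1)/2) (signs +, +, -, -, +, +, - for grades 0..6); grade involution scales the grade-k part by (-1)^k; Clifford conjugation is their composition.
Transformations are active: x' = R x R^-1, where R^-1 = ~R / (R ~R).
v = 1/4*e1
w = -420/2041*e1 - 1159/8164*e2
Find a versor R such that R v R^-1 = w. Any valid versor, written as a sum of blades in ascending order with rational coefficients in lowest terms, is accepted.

Construction: equal norms (both -1/16) license R = v + w = 361/8164*e1 - 1159/8164*e2 — nothing changes along that direction, while (v - w)/2 changes sign, so v maps onto w.
Answer: 361/8164*e1 - 1159/8164*e2


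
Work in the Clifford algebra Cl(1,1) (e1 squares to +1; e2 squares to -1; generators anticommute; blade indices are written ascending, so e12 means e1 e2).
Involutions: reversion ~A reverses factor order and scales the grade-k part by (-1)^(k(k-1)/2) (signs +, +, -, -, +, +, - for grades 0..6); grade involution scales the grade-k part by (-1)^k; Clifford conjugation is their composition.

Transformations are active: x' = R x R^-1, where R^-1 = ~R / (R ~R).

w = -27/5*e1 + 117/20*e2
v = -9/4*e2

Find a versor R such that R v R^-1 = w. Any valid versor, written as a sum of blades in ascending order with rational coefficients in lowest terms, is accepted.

Since q(v) = q(w) = -81/16, the sum R = v + w = -27/5*e1 + 18/5*e2 does the job whenever invertible.
Answer: -27/5*e1 + 18/5*e2


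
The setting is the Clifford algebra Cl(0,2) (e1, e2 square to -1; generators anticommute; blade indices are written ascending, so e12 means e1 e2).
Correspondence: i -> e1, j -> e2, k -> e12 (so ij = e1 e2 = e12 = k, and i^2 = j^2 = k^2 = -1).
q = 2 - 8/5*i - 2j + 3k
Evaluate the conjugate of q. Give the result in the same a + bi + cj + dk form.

In blades: q = 2 - 8/5*e1 - 2*e2 + 3*e12.
Conjugation here is Clifford conjugation: the scalar is fixed and the grade-1 and grade-2 blades all flip sign, giving 2 + 8/5*e1 + 2*e2 - 3*e12; translating back:
Answer: 2 + 8/5*i + 2j - 3k


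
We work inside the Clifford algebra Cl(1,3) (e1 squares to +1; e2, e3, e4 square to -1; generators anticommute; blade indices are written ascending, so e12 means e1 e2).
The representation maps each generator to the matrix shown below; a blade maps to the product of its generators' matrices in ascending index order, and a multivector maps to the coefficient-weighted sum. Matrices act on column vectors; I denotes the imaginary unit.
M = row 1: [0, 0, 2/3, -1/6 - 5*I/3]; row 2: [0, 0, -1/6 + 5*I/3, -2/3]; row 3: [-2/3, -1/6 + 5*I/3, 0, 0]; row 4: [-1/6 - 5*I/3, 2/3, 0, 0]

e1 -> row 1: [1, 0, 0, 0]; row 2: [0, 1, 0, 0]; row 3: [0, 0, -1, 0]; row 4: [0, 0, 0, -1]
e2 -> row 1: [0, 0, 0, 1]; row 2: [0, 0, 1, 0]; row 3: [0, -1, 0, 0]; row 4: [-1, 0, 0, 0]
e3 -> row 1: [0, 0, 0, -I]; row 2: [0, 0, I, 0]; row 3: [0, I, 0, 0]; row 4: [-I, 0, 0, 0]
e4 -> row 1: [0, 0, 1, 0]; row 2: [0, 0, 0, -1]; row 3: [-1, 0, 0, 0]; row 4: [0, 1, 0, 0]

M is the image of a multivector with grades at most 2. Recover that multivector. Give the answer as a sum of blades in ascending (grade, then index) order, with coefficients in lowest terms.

Method: the blade images are trace-orthogonal — tr(rho(e_A) rho(e_B)^-1) = 4 if A = B and 0 otherwise — and rho(e_A)^-1 = (e_A)^2 * rho(e_A) with (e_A)^2 = +1 or -1, so the coefficient of e_A in the preimage is (e_A)^2 * tr(M rho(e_A))/4.
Nonzero projections over blades of grade <= 2: e3: (e3)^2 = -1, tr(M rho(e3)) = -20/3, coefficient 5/3; e4: (e4)^2 = -1, tr(M rho(e4)) = -8/3, coefficient 2/3; e12: (e12)^2 = +1, tr(M rho(e12)) = -2/3, coefficient -1/6. Every other blade of grade <= 2 projects to 0.
Answer: 5/3*e3 + 2/3*e4 - 1/6*e12


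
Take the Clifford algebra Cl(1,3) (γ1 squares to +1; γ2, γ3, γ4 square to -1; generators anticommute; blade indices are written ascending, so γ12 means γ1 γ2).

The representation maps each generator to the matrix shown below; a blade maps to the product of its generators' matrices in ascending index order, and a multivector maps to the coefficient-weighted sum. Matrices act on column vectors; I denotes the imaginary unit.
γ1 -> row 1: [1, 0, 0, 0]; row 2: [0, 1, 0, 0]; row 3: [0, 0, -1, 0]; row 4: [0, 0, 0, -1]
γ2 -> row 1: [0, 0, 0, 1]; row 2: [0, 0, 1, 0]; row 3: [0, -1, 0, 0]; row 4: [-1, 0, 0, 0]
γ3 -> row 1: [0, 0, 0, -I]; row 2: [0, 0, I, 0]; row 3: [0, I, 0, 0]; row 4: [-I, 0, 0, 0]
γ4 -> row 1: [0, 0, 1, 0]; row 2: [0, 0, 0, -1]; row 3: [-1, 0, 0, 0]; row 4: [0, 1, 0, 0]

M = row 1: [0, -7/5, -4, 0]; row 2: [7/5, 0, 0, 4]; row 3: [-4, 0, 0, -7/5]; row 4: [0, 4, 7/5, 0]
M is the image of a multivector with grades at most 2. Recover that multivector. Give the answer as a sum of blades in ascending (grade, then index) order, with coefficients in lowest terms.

Method: the blade images are trace-orthogonal — tr(rho(e_A) rho(e_B)^-1) = 4 if A = B and 0 otherwise — and rho(e_A)^-1 = (e_A)^2 * rho(e_A) with (e_A)^2 = +1 or -1, so the coefficient of e_A in the preimage is (e_A)^2 * tr(M rho(e_A))/4.
Nonzero projections over blades of grade <= 2: γ14: (γ14)^2 = +1, tr(M rho(γ14)) = -16, coefficient -4; γ24: (γ24)^2 = -1, tr(M rho(γ24)) = 28/5, coefficient -7/5. Every other blade of grade <= 2 projects to 0.
Answer: -4*γ14 - 7/5*γ24


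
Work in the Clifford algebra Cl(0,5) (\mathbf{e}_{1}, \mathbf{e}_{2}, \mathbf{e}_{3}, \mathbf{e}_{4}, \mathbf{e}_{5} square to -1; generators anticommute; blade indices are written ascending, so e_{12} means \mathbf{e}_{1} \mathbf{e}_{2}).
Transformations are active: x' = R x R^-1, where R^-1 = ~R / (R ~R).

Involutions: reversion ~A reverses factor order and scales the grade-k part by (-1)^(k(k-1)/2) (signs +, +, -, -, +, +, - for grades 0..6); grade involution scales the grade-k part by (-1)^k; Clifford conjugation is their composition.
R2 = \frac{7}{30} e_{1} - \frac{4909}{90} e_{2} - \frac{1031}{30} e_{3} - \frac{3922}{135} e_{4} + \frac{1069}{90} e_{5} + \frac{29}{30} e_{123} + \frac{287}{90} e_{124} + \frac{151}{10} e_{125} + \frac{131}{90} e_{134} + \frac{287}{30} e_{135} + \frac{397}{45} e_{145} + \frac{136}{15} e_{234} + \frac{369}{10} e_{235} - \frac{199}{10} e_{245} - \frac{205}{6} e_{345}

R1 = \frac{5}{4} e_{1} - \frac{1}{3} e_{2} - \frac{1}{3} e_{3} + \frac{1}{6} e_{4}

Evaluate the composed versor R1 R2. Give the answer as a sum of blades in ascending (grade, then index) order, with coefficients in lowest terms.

Distribute over the terms of R1 (each basis-blade product reordered to ascending indices, repeated generators contracted through their squares):
(\frac{5}{4} e_{1}) R2 = -\frac{7}{24} - \frac{4909}{72} e_{12} - \frac{1031}{24} e_{13} - \frac{1961}{54} e_{14} + \frac{1069}{72} e_{15} - \frac{29}{24} e_{23} - \frac{287}{72} e_{24} - \frac{151}{8} e_{25} - \frac{131}{72} e_{34} - \frac{287}{24} e_{35} - \frac{397}{36} e_{45} + \frac{34}{3} e_{1234} + \frac{369}{8} e_{1235} - \frac{199}{8} e_{1245} - \frac{1025}{24} e_{1345}
(-\frac{1}{3} e_{2}) R2 = -\frac{4909}{270} + \frac{7}{90} e_{12} - \frac{29}{90} e_{13} - \frac{287}{270} e_{14} - \frac{151}{30} e_{15} + \frac{1031}{90} e_{23} + \frac{3922}{405} e_{24} - \frac{1069}{270} e_{25} + \frac{136}{45} e_{34} + \frac{123}{10} e_{35} - \frac{199}{30} e_{45} + \frac{131}{270} e_{1234} + \frac{287}{90} e_{1235} + \frac{397}{135} e_{1245} + \frac{205}{18} e_{2345}
(-\frac{1}{3} e_{3}) R2 = -\frac{1031}{90} + \frac{29}{90} e_{12} + \frac{7}{90} e_{13} - \frac{131}{270} e_{14} - \frac{287}{90} e_{15} - \frac{4909}{270} e_{23} - \frac{136}{45} e_{24} - \frac{123}{10} e_{25} + \frac{3922}{405} e_{34} - \frac{1069}{270} e_{35} - \frac{205}{18} e_{45} - \frac{287}{270} e_{1234} - \frac{151}{30} e_{1235} + \frac{397}{135} e_{1345} - \frac{199}{30} e_{2345}
(\frac{1}{6} e_{4}) R2 = \frac{1961}{405} - \frac{287}{540} e_{12} - \frac{131}{540} e_{13} - \frac{7}{180} e_{14} + \frac{397}{270} e_{15} - \frac{68}{45} e_{23} + \frac{4909}{540} e_{24} - \frac{199}{60} e_{25} + \frac{1031}{180} e_{34} - \frac{205}{36} e_{35} + \frac{1069}{540} e_{45} - \frac{29}{180} e_{1234} + \frac{151}{60} e_{1245} + \frac{287}{180} e_{1345} + \frac{123}{20} e_{2345}
Summing the partial products and collecting blades:
Answer: -\frac{81281}{3240} - \frac{73777}{1080} e_{12} - \frac{46921}{1080} e_{13} - \frac{20467}{540} e_{14} + \frac{8743}{1080} e_{15} - \frac{10201}{1080} e_{23} + \frac{38123}{3240} e_{24} - \frac{41527}{1080} e_{25} + \frac{53831}{3240} e_{34} - \frac{10057}{1080} e_{35} - \frac{7309}{270} e_{45} + \frac{1907}{180} e_{1234} + \frac{15941}{360} e_{1235} - \frac{20971}{1080} e_{1245} - \frac{41227}{1080} e_{1345} + \frac{1963}{180} e_{2345}


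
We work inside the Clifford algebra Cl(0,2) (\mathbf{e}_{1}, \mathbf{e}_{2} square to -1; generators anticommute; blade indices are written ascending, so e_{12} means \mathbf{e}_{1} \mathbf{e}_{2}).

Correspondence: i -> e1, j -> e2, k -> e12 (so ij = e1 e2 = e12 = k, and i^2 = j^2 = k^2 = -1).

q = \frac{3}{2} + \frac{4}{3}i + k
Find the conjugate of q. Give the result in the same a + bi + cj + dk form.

In blades: q = \frac{3}{2} + \frac{4}{3} e_{1} + e_{12}.
Conjugation here is Clifford conjugation: the scalar is fixed and the grade-1 and grade-2 blades all flip sign, giving \frac{3}{2} - \frac{4}{3} e_{1} - e_{12}; translating back:
Answer: \frac{3}{2} - \frac{4}{3}i - k


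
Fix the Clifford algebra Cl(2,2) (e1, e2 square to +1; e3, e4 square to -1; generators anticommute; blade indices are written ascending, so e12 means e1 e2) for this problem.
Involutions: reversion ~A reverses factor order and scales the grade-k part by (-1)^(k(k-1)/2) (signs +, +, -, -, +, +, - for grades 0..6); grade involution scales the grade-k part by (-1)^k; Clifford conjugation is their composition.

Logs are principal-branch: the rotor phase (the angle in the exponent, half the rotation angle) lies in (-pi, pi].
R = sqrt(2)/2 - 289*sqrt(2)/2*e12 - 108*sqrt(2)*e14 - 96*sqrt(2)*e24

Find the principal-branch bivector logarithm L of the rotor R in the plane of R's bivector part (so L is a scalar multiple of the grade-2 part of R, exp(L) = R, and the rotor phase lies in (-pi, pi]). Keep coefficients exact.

The scalar part of R is sqrt(2)/2, so the principal-branch rotor phase is pinned; divide the bivector part by its sine to get the unit plane — L is the phase times that plane.
Concretely: cos(phase) = sqrt(2)/2 gives phase = ±pi/4, and since phase/sin(phase) is even the sign is immaterial: L = (phase/sin(phase)) * <R>_2 = (sqrt(2)*pi/4) * <R>_2.
Answer: -289*pi/4*e12 - 54*pi*e14 - 48*pi*e24


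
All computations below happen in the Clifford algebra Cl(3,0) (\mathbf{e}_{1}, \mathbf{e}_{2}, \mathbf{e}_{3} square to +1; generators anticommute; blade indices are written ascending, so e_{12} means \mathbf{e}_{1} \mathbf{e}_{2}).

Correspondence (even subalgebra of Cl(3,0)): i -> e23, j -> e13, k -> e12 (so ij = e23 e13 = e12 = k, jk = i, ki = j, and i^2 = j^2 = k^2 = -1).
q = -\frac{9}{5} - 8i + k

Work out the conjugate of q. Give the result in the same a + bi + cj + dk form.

In blades: q = -\frac{9}{5} + e_{12} - 8 e_{23}.
Quaternion conjugation is reversion on the even subalgebra: the scalar is fixed and every grade-2 blade flips sign, giving -\frac{9}{5} - e_{12} + 8 e_{23}; translating back:
Answer: -\frac{9}{5} + 8i - k


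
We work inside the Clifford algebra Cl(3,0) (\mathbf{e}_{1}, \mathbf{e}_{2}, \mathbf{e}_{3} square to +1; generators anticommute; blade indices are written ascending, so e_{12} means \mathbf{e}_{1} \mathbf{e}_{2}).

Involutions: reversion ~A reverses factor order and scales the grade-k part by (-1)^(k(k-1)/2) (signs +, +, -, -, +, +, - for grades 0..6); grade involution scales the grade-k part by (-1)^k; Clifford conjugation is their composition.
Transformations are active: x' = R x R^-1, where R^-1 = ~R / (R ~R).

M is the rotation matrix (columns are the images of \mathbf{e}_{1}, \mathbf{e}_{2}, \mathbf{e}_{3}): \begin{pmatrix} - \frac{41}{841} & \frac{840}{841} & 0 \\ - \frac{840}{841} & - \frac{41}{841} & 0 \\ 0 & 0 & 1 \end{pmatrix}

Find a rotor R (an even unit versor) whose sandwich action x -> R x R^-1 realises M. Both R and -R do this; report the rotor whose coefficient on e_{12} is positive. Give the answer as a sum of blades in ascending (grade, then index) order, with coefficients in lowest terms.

Method: write R = a + b12*e_{12} + b13*e_{13} + b23*e_{23} with a^2 + b12^2 + b13^2 + b23^2 = 1 (so R^-1 = ~R). Expanding the columns R e_j ~R gives tr M = 4a^2 - 1 and, from the antisymmetric part, M21 - M12 = -4a*b12, M13 - M31 = 4a*b13, M32 - M23 = -4a*b23.
Here tr M = \frac{759}{841}, so a^2 = (1 + tr M)/4 = \frac{400}{841} and a = ±\frac{20}{29}. Taking a = \frac{20}{29}: M21 - M12 = -\frac{1680}{841}, M13 - M31 = 0, M32 - M23 = 0, giving b12 = \frac{21}{29}, b13 = 0, b23 = 0, i.e. R = \frac{20}{29} + \frac{21}{29} e_{12}.
Its e_{12} coefficient is already positive.
Answer: \frac{20}{29} + \frac{21}{29} e_{12}. Recall the cover is two-to-one: with M of trace \frac{759}{841}, both preimages act alike, and the stated e_{12} sign chooses the sheet.


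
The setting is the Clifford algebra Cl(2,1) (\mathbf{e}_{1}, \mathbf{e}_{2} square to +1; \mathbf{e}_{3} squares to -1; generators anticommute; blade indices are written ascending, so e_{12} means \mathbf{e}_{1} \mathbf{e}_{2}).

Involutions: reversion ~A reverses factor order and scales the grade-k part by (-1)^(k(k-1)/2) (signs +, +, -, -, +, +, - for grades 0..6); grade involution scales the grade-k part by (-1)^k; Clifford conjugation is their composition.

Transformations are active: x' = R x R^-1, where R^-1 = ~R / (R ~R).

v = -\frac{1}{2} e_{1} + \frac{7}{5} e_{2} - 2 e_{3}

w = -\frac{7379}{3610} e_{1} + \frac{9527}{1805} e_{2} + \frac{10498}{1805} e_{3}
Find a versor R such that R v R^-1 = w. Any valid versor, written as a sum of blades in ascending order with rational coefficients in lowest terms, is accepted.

Here q(v) = q(w) = -\frac{179}{100}; the classical choice R = v + w = -\frac{4592}{1805} e_{1} + \frac{12054}{1805} e_{2} + \frac{6888}{1805} e_{3} then realises v -> w under the sandwich.
Answer: -\frac{4592}{1805} e_{1} + \frac{12054}{1805} e_{2} + \frac{6888}{1805} e_{3}


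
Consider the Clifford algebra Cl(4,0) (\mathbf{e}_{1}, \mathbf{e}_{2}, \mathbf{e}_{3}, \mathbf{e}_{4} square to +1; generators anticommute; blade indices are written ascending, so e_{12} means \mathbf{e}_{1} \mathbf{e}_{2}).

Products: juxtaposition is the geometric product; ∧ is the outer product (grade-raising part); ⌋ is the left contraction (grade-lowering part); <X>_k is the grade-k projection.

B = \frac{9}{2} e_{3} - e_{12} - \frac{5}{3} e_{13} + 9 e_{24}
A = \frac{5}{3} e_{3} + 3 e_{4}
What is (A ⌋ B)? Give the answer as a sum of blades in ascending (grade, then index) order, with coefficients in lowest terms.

step 1: \frac{15}{2} + \frac{25}{9} e_{1} - 27 e_{2}
Answer: \frac{15}{2} + \frac{25}{9} e_{1} - 27 e_{2}


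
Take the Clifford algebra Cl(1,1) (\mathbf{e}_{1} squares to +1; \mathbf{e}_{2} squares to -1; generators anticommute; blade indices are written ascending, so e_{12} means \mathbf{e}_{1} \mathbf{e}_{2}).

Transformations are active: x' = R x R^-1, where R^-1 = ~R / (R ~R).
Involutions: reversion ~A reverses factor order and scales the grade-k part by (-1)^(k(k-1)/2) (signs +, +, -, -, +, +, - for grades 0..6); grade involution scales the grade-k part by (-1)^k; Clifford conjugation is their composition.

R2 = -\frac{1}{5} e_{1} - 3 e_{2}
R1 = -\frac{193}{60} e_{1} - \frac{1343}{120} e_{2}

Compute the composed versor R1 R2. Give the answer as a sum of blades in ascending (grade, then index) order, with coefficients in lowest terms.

Distribute over the terms of R1 (each basis-blade product reordered to ascending indices, repeated generators contracted through their squares):
(-\frac{193}{60} e_{1}) R2 = \frac{193}{300} + \frac{193}{20} e_{12}
(-\frac{1343}{120} e_{2}) R2 = -\frac{1343}{40} - \frac{1343}{600} e_{12}
Summing the partial products and collecting blades:
Answer: -\frac{19759}{600} + \frac{4447}{600} e_{12}


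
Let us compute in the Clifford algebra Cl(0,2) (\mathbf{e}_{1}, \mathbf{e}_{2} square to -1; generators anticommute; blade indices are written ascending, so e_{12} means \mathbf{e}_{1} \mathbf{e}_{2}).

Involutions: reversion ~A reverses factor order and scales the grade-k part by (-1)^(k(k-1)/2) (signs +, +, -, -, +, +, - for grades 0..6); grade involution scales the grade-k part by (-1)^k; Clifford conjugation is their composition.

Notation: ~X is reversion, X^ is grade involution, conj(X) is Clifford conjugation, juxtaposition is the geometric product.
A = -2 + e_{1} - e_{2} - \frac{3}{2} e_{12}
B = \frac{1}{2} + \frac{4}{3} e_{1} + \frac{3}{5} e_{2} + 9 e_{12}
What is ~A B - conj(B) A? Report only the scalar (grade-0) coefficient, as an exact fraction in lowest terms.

first term: -\frac{457}{30} - \frac{181}{15} e_{1} - \frac{87}{10} e_{2} - \frac{919}{60} e_{12}
second term: -\frac{413}{30} - \frac{74}{15} e_{1} - \frac{103}{10} e_{2} + \frac{1151}{60} e_{12}
Answer: -\frac{22}{15}


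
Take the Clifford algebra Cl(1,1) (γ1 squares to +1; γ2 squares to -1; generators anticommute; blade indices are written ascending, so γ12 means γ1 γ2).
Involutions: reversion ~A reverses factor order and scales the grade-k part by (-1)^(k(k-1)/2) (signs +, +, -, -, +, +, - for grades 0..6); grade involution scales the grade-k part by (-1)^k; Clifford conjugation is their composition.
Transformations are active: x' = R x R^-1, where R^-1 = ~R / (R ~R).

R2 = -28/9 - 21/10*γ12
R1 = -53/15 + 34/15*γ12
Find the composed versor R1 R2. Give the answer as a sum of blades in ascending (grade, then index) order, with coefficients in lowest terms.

Distribute over the terms of R1 (each basis-blade product reordered to ascending indices, repeated generators contracted through their squares):
(-53/15) R2 = 1484/135 + 371/50*γ12
(34/15*γ12) R2 = -119/25 - 952/135*γ12
Summing the partial products and collecting blades:
Answer: 4207/675 + 497/1350*γ12


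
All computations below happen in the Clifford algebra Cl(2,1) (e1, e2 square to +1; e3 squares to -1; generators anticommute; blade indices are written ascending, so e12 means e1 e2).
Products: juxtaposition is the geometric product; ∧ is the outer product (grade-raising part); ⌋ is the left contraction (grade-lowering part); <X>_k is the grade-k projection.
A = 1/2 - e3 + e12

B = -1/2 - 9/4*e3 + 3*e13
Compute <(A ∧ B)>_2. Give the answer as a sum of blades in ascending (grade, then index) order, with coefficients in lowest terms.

step 1: -1/4 - 5/8*e3 - 1/2*e12 + 3/2*e13 - 9/4*e123
step 2: -1/2*e12 + 3/2*e13
Answer: -1/2*e12 + 3/2*e13


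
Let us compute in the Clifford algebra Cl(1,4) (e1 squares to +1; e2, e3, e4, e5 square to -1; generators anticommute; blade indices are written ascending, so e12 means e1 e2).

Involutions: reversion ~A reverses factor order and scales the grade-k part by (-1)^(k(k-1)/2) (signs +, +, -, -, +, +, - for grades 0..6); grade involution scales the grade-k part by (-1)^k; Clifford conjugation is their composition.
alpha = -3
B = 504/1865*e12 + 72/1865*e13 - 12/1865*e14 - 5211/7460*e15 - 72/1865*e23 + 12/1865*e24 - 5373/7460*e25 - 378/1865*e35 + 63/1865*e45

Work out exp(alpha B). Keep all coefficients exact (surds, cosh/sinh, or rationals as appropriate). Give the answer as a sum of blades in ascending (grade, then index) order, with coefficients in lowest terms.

B^2 term by term: the squares give (504/1865)^2*(e12)^2 + (72/1865)^2*(e13)^2 + (-12/1865)^2*(e14)^2 + (-5211/7460)^2*(e15)^2 + (-72/1865)^2*(e23)^2 + (12/1865)^2*(e24)^2 + (-5373/7460)^2*(e25)^2 + (-378/1865)^2*(e35)^2 + (63/1865)^2*(e45)^2 = 254016/3478225*(+1) + 5184/3478225*(+1) + 144/3478225*(+1) + 27154521/55651600*(+1) + 5184/3478225*(-1) + 144/3478225*(-1) + 28869129/55651600*(-1) + 142884/3478225*(-1) + 3969/3478225*(-1) = 0 (each basis 2-blade squares to minus the product of its generators' squares); cross terms between blades sharing an index anticommute and cancel; the commuting (index-disjoint) pairs give grade-4 terms 2*c*c'*(blade product), which cancel blade by blade — e1234: -1728/3478225 + 1728/3478225 = 0; e1235: -381024/3478225 + 193428/3478225 + 187596/3478225 = 0; e1245: 63504/3478225 - 32238/3478225 - 31266/3478225 = 0; e1345: 9072/3478225 - 9072/3478225 = 0; e2345: -9072/3478225 + 9072/3478225 = 0 — confirming B is simple. So B^2 = 0.
B^2 = 0, so the series truncates immediately: exp(alpha B) = 1 + alpha B (parabolic case).
Answer: 1 - 1512/1865*e12 - 216/1865*e13 + 36/1865*e14 + 15633/7460*e15 + 216/1865*e23 - 36/1865*e24 + 16119/7460*e25 + 1134/1865*e35 - 189/1865*e45


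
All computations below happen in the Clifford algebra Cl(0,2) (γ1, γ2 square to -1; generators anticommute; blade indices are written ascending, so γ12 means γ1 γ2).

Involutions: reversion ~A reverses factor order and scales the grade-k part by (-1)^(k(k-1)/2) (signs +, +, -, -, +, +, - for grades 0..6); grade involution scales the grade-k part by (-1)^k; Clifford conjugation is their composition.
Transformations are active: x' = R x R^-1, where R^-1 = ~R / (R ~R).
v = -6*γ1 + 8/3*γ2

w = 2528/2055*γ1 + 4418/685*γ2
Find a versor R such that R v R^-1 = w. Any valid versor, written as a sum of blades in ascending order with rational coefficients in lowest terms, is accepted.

Construction: equal norms (both -388/9) license R = v + w = -9802/2055*γ1 + 18734/2055*γ2 — nothing changes along that direction, while (v - w)/2 changes sign, so v maps onto w.
Answer: -9802/2055*γ1 + 18734/2055*γ2


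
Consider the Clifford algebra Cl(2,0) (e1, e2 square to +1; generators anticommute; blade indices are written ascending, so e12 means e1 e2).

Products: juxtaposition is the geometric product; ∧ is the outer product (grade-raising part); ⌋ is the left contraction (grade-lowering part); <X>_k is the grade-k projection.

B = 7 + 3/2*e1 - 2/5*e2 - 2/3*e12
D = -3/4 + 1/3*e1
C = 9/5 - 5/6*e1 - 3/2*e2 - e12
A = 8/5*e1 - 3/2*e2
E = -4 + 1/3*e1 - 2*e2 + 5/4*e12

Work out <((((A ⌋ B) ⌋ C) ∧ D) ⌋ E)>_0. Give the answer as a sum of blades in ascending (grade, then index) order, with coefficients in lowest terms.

step 1: 3 - e1 - 16/15*e2
step 2: 47/6 - 107/30*e1 - 7/2*e2 - 3*e12
step 3: -47/8 + 1903/360*e1 + 21/8*e2 + 41/12*e12
step 4: 34001/2160 - 503/96*e1 + 5287/288*e2 - 235/32*e12
step 5: 34001/2160
Answer: 34001/2160


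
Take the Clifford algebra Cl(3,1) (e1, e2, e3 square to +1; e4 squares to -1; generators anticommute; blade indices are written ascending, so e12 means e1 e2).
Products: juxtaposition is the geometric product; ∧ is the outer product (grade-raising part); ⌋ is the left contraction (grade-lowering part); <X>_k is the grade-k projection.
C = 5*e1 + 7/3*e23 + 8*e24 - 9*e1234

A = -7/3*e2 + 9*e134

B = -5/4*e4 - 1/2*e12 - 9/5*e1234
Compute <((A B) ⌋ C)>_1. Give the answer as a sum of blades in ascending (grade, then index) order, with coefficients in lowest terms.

step 1: -7/6*e1 - 81/5*e2 + 45/4*e13 + 35/12*e24 - 21/5*e134 - 9/2*e234
step 2: 35/2 - 81/2*e1 + 189/5*e2 - 189/5*e3 - 648/5*e4 + 105/4*e13 - 405/4*e24 - 729/5*e134 + 21/2*e234
step 3: -81/2*e1 + 189/5*e2 - 189/5*e3 - 648/5*e4
Answer: -81/2*e1 + 189/5*e2 - 189/5*e3 - 648/5*e4


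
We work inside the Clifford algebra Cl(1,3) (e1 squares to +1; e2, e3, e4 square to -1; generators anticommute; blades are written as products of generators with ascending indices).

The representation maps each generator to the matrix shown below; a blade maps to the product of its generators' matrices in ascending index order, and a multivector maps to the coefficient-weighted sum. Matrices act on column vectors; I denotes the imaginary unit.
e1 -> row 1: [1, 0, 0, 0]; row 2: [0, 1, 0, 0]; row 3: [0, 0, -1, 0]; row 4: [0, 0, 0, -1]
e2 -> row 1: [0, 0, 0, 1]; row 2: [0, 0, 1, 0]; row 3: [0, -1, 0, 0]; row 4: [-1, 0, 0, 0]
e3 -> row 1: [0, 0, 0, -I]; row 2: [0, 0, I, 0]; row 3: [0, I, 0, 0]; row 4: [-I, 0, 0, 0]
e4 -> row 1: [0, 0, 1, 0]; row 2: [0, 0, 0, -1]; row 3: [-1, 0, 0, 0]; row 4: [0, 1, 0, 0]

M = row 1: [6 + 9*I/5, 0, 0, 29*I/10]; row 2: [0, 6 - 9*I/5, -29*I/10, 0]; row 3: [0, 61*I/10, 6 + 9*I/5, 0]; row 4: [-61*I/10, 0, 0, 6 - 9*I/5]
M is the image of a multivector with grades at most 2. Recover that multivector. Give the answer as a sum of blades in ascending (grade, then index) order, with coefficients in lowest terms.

Method: the blade images are trace-orthogonal — tr(rho(e_A) rho(e_B)^-1) = 4 if A = B and 0 otherwise — and rho(e_A)^-1 = (e_A)^2 * rho(e_A) with (e_A)^2 = +1 or -1, so the coefficient of e_A in the preimage is (e_A)^2 * tr(M rho(e_A))/4.
Nonzero projections over blades of grade <= 2: 1: (1)^2 = +1, tr(M 1) = 24, coefficient 6; e3: (e3)^2 = -1, tr(M rho(e3)) = -32/5, coefficient 8/5; e1 e3: (e1 e3)^2 = +1, tr(M rho(e1 e3)) = -18, coefficient -9/2; e2 e3: (e2 e3)^2 = -1, tr(M rho(e2 e3)) = 36/5, coefficient -9/5. Every other blade of grade <= 2 projects to 0.
Answer: 6 + 8/5*e3 - 9/2*e1 e3 - 9/5*e2 e3


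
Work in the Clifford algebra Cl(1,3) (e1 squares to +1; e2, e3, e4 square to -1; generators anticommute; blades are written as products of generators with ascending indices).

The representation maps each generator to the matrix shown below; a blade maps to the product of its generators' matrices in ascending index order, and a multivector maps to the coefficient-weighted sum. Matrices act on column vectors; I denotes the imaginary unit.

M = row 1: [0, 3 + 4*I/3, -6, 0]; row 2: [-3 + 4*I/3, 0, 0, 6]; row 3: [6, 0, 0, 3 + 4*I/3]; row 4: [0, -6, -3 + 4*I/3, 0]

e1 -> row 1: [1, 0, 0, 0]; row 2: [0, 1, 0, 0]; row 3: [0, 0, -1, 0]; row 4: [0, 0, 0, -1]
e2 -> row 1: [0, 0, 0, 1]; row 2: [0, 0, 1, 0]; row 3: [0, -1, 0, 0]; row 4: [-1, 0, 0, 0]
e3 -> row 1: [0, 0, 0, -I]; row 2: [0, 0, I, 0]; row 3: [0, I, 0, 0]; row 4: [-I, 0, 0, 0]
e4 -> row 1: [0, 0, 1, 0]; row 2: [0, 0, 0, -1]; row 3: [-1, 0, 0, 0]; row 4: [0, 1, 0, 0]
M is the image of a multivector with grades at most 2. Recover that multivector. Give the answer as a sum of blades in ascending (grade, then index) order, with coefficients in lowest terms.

Method: the blade images are trace-orthogonal — tr(rho(e_A) rho(e_B)^-1) = 4 if A = B and 0 otherwise — and rho(e_A)^-1 = (e_A)^2 * rho(e_A) with (e_A)^2 = +1 or -1, so the coefficient of e_A in the preimage is (e_A)^2 * tr(M rho(e_A))/4.
Nonzero projections over blades of grade <= 2: e4: (e4)^2 = -1, tr(M rho(e4)) = 24, coefficient -6; e2 e4: (e2 e4)^2 = -1, tr(M rho(e2 e4)) = -12, coefficient 3; e3 e4: (e3 e4)^2 = -1, tr(M rho(e3 e4)) = 16/3, coefficient -4/3. Every other blade of grade <= 2 projects to 0.
Answer: -6*e4 + 3*e2 e4 - 4/3*e3 e4


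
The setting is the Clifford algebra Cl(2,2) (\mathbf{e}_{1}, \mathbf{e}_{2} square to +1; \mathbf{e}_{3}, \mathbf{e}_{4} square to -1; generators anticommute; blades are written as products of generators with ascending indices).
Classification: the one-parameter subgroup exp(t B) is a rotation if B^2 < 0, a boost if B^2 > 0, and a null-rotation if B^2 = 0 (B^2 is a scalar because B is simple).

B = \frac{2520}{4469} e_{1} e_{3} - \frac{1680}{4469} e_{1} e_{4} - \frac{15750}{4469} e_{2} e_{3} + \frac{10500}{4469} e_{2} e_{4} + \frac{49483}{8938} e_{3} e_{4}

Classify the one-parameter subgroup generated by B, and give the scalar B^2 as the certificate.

B^2 term by term: the squares give (\frac{2520}{4469})^2*(e_{1} e_{3})^2 + (-\frac{1680}{4469})^2*(e_{1} e_{4})^2 + (-\frac{15750}{4469})^2*(e_{2} e_{3})^2 + (\frac{10500}{4469})^2*(e_{2} e_{4})^2 + (\frac{49483}{8938})^2*(e_{3} e_{4})^2 = \frac{6350400}{19971961}*(+1) + \frac{2822400}{19971961}*(+1) + \frac{248062500}{19971961}*(+1) + \frac{110250000}{19971961}*(+1) + \frac{2448567289}{79887844}*(-1) = -\frac{49}{4} (each basis 2-blade squares to minus the product of its generators' squares); cross terms between blades sharing an index anticommute and cancel; the commuting (index-disjoint) pairs give grade-4 terms 2*c*c'*(blade product), which cancel blade by blade — e_{1} e_{2} e_{3} e_{4}: -\frac{52920000}{19971961} + \frac{52920000}{19971961} = 0 — confirming B is simple. So B^2 = -\frac{49}{4}.
Answer: rotation, certificate B^2 = -\frac{49}{4}. No conjugation can change B^2 = -\frac{49}{4}; the sign gives the class.


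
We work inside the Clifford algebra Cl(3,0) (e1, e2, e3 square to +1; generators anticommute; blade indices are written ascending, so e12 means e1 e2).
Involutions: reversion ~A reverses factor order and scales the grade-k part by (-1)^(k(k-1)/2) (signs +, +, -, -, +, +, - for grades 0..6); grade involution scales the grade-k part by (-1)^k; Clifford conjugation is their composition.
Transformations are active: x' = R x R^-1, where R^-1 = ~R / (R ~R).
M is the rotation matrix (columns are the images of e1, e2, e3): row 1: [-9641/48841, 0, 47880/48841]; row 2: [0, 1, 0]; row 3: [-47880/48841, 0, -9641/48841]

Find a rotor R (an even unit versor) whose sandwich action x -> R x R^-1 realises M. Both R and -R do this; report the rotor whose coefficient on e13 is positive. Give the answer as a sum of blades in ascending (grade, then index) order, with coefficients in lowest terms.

Method: write R = a + b12*e12 + b13*e13 + b23*e23 with a^2 + b12^2 + b13^2 + b23^2 = 1 (so R^-1 = ~R). Expanding the columns R e_j ~R gives tr M = 4a^2 - 1 and, from the antisymmetric part, M21 - M12 = -4a*b12, M13 - M31 = 4a*b13, M32 - M23 = -4a*b23.
Here tr M = 29559/48841, so a^2 = (1 + tr M)/4 = 19600/48841 and a = ±140/221. Taking a = 140/221: M21 - M12 = 0, M13 - M31 = 95760/48841, M32 - M23 = 0, giving b12 = 0, b13 = 171/221, b23 = 0, i.e. R = 140/221 + 171/221*e13.
Its e13 coefficient is already positive.
Answer: 140/221 + 171/221*e13. Recall the cover is two-to-one: with M of trace 29559/48841, both preimages act alike, and the stated e13 sign chooses the sheet.


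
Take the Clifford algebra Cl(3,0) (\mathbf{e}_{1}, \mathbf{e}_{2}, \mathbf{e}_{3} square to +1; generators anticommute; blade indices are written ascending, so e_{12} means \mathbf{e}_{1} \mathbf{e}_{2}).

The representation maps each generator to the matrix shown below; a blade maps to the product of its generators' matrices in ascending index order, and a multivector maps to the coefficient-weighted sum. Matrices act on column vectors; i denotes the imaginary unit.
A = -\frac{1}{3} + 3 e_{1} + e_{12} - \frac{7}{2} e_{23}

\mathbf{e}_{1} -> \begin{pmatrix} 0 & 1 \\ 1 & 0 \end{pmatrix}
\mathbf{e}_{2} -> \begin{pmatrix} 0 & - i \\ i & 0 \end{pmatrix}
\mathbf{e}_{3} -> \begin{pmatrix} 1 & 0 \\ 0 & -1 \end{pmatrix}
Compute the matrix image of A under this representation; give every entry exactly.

Bivector images (products of the table entries): rho(e_{12}) = rho(\mathbf{e}_{1})rho(\mathbf{e}_{2}) = \begin{pmatrix} i & 0 \\ 0 & - i \end{pmatrix}; rho(e_{23}) = rho(\mathbf{e}_{2})rho(\mathbf{e}_{3}) = \begin{pmatrix} 0 & i \\ i & 0 \end{pmatrix}.
M = (-\frac{1}{3})*1 + (3)*rho(e_{1}) + (1)*rho(e_{12}) + (-\frac{7}{2})*rho(e_{23}), summed entrywise (1 is the identity matrix):
Answer: \begin{pmatrix} - \frac{1}{3} + i & 3 - \frac{7 i}{2} \\ 3 - \frac{7 i}{2} & - \frac{1}{3} - i \end{pmatrix}


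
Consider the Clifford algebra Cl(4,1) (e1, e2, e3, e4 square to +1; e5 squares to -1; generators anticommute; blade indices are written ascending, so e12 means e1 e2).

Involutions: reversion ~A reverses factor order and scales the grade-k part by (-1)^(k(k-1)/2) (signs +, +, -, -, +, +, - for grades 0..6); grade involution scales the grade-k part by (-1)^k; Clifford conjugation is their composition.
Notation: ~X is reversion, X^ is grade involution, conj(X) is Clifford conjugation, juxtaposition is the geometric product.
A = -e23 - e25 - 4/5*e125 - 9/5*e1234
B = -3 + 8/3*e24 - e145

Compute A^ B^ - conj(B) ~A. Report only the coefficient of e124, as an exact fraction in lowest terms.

first term: -24/5*e13 + 3*e23 + 4/5*e24 + 3*e25 + 8/3*e34 - 8/3*e45 - e124 - 12/5*e125 + 32/15*e145 + 9/5*e235 + 27/5*e1234 - e12345
second term: 24/5*e13 - 3*e23 + 4/5*e24 - 3*e25 - 8/3*e34 + 8/3*e45 + e124 - 12/5*e125 + 32/15*e145 - 9/5*e235 + 27/5*e1234 - e12345
Answer: -2


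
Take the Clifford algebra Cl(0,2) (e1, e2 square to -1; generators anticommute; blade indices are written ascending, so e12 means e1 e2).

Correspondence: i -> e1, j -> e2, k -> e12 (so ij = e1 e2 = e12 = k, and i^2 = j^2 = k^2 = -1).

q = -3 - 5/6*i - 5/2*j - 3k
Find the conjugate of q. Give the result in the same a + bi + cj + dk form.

In blades: q = -3 - 5/6*e1 - 5/2*e2 - 3*e12.
Conjugation here is Clifford conjugation: the scalar is fixed and the grade-1 and grade-2 blades all flip sign, giving -3 + 5/6*e1 + 5/2*e2 + 3*e12; translating back:
Answer: -3 + 5/6*i + 5/2*j + 3k


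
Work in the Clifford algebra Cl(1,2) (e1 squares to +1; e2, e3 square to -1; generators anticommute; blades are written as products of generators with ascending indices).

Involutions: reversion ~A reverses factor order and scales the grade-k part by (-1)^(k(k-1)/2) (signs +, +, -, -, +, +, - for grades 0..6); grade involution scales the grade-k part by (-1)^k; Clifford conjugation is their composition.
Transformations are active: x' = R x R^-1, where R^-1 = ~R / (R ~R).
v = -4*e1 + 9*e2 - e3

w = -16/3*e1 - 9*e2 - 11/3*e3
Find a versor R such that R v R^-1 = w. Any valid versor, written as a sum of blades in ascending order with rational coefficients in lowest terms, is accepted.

Equal squares first: v^2 = w^2 = -66. Then v + w = -28/3*e1 - 14/3*e3 is a versor taking v to w, provided it is invertible.
Answer: -28/3*e1 - 14/3*e3


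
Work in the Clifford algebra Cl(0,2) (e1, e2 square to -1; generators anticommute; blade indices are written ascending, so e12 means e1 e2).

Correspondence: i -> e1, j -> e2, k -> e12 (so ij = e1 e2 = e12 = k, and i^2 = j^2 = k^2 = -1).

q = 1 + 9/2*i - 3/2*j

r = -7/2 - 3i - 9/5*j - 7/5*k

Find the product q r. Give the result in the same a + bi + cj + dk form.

In blades: q = 1 + 9/2*e1 - 3/2*e2, r = -7/2 - 3*e1 - 9/5*e2 - 7/5*e12.
Distribute q over r term by term (generator squares from the signature, products reordered to ascending indices): (1)*r = -7/2 - 3*e1 - 9/5*e2 - 7/5*e12; (9/2*e1)*r = 27/2 - 63/4*e1 + 63/10*e2 - 81/10*e12; (-3/2*e2)*r = -27/10 + 21/10*e1 + 21/4*e2 - 9/2*e12.
Sum: 73/10 - 333/20*e1 + 39/4*e2 - 14*e12; translating back through the correspondence:
Answer: 73/10 - 333/20*i + 39/4*j - 14k


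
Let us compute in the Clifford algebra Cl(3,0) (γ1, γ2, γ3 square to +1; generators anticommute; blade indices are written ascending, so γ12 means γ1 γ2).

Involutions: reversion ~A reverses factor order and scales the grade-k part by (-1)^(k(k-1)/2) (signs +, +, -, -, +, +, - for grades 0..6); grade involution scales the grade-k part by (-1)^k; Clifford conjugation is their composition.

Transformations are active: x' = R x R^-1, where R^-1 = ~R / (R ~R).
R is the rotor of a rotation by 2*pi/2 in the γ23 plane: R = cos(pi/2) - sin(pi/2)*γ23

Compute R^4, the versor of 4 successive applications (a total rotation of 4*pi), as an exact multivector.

Because a rotor carries half the rotation angle, composing 4 copies of this γ23-plane rotor multiplies the phase: 4*(pi/2) = 2*pi, hence R^4 = cos(2*pi) - sin(2*pi)*γ23.
cos(2*pi) = 1 and sin(2*pi) = 0, so R^4 = 1. The total rotation 4*pi is 2 full turns, so every vector returns to itself, yet the rotor is +1, back on the identity sheet (an even number of 2*pi turns).
Answer: 1


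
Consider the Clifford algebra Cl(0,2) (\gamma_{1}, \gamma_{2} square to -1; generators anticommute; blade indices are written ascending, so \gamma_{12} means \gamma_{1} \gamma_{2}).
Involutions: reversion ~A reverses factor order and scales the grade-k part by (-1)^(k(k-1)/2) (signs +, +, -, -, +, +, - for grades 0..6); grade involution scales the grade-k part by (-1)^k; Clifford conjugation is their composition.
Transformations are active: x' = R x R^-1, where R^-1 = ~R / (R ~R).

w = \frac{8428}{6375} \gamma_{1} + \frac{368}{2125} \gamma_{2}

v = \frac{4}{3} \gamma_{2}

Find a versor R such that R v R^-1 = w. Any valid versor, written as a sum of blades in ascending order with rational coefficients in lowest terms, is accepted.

Reasoning: v^2 = w^2 = -\frac{16}{9} since conjugation preserves the quadratic form; R = v + w = \frac{8428}{6375} \gamma_{1} + \frac{9604}{6375} \gamma_{2} is then valid when invertible, keeping its own part and reversing (v - w)/2.
Answer: \frac{8428}{6375} \gamma_{1} + \frac{9604}{6375} \gamma_{2}


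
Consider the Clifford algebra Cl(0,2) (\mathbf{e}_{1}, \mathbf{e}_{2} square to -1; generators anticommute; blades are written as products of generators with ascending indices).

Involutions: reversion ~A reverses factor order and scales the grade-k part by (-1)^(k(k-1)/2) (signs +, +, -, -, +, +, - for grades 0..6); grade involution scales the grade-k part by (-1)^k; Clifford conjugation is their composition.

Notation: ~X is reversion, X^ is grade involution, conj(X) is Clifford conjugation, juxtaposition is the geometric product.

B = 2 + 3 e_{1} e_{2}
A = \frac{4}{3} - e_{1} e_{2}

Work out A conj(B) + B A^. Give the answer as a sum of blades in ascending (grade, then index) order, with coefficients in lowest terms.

first term: -\frac{1}{3} - 6 e_{1} e_{2}
second term: \frac{17}{3} + 2 e_{1} e_{2}
Answer: \frac{16}{3} - 4 e_{1} e_{2}


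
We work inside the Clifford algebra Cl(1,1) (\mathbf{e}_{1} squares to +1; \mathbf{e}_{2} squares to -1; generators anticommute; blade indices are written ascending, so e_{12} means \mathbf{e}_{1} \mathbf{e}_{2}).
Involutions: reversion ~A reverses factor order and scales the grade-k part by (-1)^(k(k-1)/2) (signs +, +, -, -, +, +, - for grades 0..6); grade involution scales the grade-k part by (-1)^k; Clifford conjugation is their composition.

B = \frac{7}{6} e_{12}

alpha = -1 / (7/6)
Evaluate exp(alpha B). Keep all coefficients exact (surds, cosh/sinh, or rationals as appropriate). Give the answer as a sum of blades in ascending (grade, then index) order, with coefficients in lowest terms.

B^2 = (\frac{7}{6})^2*(e_{12})^2 = \frac{49}{36}*(+1) = \frac{49}{36} (a basis 2-blade squares to minus the product of its generators' squares).
B^2 = \frac{49}{36} — hyperbolic case — the even/odd split gives cosh and sinh: l = \frac{7}{6}, alpha*l = -1, so exp(alpha B) = cosh(-1) + (sinh(-1)/(\frac{7}{6}))*B = \cosh{\left(1 \right)} + (- \frac{6 \sinh{\left(1 \right)}}{7})*B.
Answer: \cosh{\left(1 \right)} - \sinh{\left(1 \right)} e_{12}


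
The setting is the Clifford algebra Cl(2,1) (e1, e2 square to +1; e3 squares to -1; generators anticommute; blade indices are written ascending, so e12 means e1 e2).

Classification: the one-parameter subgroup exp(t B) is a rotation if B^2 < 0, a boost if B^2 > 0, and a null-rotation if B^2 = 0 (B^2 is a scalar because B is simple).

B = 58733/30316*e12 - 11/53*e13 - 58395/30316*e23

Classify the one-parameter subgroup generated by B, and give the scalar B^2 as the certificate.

B^2 term by term: the squares give (58733/30316)^2*(e12)^2 + (-11/53)^2*(e13)^2 + (-58395/30316)^2*(e23)^2 = 3449565289/919059856*(-1) + 121/2809*(+1) + 3409976025/919059856*(+1) = 0 (each basis 2-blade squares to minus the product of its generators' squares); cross terms between blades sharing an index anticommute and cancel. So B^2 = 0.
Answer: null-rotation, certificate B^2 = 0. Certificate logic: 0 is a conjugation-invariant scalar, so its sign fixes rotation versus boost versus null-rotation outright.


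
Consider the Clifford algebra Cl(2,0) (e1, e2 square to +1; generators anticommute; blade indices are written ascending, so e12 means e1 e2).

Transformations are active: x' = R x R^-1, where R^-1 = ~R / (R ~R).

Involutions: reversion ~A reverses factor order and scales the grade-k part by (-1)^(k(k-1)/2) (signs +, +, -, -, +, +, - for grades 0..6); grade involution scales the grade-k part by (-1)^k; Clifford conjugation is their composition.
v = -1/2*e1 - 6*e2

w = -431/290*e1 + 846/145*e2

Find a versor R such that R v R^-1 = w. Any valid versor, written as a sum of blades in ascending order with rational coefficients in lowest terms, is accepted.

Take R = v + w = -288/145*e1 - 24/145*e2. Because q(v) = q(w) = 145/4, conjugation by R sends v exactly to w.
Answer: -288/145*e1 - 24/145*e2
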